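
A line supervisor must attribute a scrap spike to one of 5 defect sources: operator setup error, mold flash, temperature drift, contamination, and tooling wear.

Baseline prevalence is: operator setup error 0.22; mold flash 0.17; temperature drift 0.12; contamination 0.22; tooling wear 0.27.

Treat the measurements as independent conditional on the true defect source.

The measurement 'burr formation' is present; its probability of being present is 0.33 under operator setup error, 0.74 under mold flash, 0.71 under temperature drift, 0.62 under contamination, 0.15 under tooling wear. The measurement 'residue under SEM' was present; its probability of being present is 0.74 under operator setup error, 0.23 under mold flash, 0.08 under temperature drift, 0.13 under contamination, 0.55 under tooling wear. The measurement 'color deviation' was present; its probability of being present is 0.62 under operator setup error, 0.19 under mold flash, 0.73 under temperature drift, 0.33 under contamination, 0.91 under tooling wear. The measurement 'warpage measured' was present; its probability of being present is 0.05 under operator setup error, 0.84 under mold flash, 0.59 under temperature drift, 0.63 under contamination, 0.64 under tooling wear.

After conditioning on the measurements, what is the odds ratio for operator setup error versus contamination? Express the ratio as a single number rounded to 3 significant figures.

0.452

The normalizing constant cancels in an odds ratio, so compute prior × likelihood for the two hypotheses only:
  operator setup error: 0.22 × 0.33 × 0.74 × 0.62 × 0.05 = 0.0016654
  contamination: 0.22 × 0.62 × 0.13 × 0.33 × 0.63 = 0.0036865
Odds(operator setup error : contamination) = 0.0016654 / 0.0036865 ≈ 0.452.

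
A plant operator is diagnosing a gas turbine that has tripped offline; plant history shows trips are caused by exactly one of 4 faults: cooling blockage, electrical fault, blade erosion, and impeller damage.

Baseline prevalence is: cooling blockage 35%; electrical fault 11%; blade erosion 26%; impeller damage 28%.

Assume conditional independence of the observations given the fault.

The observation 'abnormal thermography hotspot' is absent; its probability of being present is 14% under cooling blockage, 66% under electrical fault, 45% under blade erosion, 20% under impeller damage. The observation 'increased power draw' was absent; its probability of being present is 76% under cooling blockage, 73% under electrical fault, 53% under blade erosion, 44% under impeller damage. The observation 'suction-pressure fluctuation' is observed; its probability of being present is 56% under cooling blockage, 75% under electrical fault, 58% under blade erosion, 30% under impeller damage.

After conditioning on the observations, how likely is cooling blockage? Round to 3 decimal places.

0.325

By Bayes' rule with conditional independence, the unnormalized weight for each hypothesis is prior × ∏ likelihoods (using 1 − P(present | H) for each absent observation):
  cooling blockage: 0.35 × (1 − 0.14) × (1 − 0.76) × 0.56 = 0.040454
  electrical fault: 0.11 × (1 − 0.66) × (1 − 0.73) × 0.75 = 0.0075735
  blade erosion: 0.26 × (1 − 0.45) × (1 − 0.53) × 0.58 = 0.038982
  impeller damage: 0.28 × (1 − 0.20) × (1 − 0.44) × 0.30 = 0.037632
The unnormalized weights sum to 0.12464.
P(cooling blockage | evidence) = 0.040454 / 0.12464 ≈ 0.325.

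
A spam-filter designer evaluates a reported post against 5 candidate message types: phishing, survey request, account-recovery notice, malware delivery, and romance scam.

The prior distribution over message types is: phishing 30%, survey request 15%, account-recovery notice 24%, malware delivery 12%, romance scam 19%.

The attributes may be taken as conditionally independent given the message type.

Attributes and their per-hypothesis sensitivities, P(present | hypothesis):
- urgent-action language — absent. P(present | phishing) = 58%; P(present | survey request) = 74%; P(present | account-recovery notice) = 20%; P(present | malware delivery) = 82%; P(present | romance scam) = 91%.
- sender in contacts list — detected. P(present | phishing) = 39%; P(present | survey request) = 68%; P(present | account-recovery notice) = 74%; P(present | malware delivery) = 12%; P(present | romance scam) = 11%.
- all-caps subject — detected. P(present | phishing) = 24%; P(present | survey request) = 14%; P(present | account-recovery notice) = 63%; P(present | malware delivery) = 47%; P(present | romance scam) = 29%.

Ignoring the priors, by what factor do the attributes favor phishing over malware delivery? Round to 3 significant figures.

Take the product of per-attribute likelihoods under each hypothesis (using 1 − P(present | H) for each absent attribute), then divide.
  phishing: (1 − 0.58) × 0.39 × 0.24 = 0.039312
  malware delivery: (1 − 0.82) × 0.12 × 0.47 = 0.010152
Bayes factor = 0.039312 / 0.010152 ≈ 3.87

3.87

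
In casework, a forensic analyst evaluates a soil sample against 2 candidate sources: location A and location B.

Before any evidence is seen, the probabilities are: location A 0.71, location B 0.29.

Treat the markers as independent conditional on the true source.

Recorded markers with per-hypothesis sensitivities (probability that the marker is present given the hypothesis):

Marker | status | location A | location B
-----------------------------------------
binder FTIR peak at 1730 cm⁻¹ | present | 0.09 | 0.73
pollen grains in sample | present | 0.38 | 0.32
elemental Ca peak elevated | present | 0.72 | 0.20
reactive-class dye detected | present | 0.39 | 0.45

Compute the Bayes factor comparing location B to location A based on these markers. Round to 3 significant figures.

Joint likelihood of the marker pattern under each hypothesis:
  location B: 0.73 × 0.32 × 0.20 × 0.45 = 0.021024
  location A: 0.09 × 0.38 × 0.72 × 0.39 = 0.0096034
Bayes factor = 0.021024 / 0.0096034 ≈ 2.19

2.19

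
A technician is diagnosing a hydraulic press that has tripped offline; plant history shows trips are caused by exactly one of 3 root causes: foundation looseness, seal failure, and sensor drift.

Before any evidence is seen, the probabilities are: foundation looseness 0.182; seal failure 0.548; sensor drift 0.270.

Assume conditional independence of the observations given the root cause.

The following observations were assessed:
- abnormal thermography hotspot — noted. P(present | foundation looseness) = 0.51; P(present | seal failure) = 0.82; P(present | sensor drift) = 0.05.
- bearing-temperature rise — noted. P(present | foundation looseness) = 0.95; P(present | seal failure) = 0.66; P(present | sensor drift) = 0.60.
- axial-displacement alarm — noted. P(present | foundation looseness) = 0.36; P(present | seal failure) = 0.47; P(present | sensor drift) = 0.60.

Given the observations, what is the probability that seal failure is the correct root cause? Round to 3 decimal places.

0.792

By Bayes' rule with conditional independence, the unnormalized weight for each hypothesis is prior × ∏ likelihoods:
  foundation looseness: 0.182 × 0.51 × 0.95 × 0.36 = 0.031744
  seal failure: 0.548 × 0.82 × 0.66 × 0.47 = 0.13939
  sensor drift: 0.270 × 0.05 × 0.60 × 0.60 = 0.00486
Marginal likelihood of the evidence = 0.176.
P(seal failure | evidence) = 0.13939 / 0.176 ≈ 0.792.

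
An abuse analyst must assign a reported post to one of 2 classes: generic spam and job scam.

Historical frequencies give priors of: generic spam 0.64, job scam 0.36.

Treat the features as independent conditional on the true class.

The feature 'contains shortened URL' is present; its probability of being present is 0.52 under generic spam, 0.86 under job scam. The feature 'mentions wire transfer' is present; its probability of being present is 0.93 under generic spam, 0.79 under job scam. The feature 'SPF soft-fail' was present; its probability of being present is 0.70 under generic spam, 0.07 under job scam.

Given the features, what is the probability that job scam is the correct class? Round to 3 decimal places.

Multiply each prior by the joint likelihood of the feature pattern:
  generic spam: 0.64 × 0.52 × 0.93 × 0.70 = 0.21665
  job scam: 0.36 × 0.86 × 0.79 × 0.07 = 0.017121
Normalizing constant Z = 0.21665 + 0.017121 = 0.23377.
P(job scam | evidence) = 0.017121 / 0.23377 ≈ 0.073.

0.073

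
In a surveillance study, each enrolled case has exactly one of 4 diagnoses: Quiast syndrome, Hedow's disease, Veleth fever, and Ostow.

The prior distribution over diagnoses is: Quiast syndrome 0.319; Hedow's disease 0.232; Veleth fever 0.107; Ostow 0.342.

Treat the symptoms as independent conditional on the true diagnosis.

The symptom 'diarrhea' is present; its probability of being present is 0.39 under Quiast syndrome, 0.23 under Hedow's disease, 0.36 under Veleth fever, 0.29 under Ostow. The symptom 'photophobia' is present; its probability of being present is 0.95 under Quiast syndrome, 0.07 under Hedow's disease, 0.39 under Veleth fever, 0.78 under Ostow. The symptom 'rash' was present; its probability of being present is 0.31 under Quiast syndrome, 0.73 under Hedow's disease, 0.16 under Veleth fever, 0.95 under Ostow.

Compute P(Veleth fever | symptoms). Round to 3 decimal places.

For each hypothesis, the unnormalized posterior weight is prior × product of the symptom likelihoods:
  Quiast syndrome: 0.319 × 0.39 × 0.95 × 0.31 = 0.036639
  Hedow's disease: 0.232 × 0.23 × 0.07 × 0.73 = 0.0027267
  Veleth fever: 0.107 × 0.36 × 0.39 × 0.16 = 0.0024036
  Ostow: 0.342 × 0.29 × 0.78 × 0.95 = 0.073492
The unnormalized weights sum to 0.11526.
P(Veleth fever | evidence) = 0.0024036 / 0.11526 ≈ 0.021.

0.021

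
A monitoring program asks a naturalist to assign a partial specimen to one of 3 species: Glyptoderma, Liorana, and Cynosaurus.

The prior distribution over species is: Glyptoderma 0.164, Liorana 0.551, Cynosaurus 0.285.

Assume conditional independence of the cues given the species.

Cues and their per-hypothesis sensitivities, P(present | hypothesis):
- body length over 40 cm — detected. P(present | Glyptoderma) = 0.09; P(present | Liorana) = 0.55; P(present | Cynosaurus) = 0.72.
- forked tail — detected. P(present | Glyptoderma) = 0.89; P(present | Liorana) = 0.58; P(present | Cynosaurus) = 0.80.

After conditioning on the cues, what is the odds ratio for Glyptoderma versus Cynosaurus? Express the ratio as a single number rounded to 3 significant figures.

0.0800

Unnormalized posterior weight (prior times the cue likelihoods) for each of the two hypotheses:
  Glyptoderma: 0.164 × 0.09 × 0.89 = 0.013136
  Cynosaurus: 0.285 × 0.72 × 0.80 = 0.16416
Odds(Glyptoderma : Cynosaurus) = 0.013136 / 0.16416 ≈ 0.0800.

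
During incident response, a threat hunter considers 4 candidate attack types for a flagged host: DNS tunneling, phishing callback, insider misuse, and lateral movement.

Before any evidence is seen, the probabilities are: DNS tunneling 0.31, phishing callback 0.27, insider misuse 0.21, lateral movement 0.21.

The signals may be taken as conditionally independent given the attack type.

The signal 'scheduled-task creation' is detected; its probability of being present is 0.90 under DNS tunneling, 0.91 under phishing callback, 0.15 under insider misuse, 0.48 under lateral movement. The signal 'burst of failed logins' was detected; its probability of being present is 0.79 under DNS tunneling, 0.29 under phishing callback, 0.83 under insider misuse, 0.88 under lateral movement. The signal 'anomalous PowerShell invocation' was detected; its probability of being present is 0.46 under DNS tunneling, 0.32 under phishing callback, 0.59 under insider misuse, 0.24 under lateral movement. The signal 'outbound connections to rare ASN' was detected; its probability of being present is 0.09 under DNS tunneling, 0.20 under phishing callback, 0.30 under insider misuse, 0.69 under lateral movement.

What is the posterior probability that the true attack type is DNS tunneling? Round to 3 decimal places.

Multiply each prior by the joint likelihood of the signal pattern:
  DNS tunneling: 0.31 × 0.90 × 0.79 × 0.46 × 0.09 = 0.009125
  phishing callback: 0.27 × 0.91 × 0.29 × 0.32 × 0.20 = 0.0045602
  insider misuse: 0.21 × 0.15 × 0.83 × 0.59 × 0.30 = 0.0046277
  lateral movement: 0.21 × 0.48 × 0.88 × 0.24 × 0.69 = 0.014689
Normalizing constant Z = 0.009125 + 0.0045602 + 0.0046277 + 0.014689 = 0.033002.
P(DNS tunneling | evidence) = 0.009125 / 0.033002 ≈ 0.276.

0.276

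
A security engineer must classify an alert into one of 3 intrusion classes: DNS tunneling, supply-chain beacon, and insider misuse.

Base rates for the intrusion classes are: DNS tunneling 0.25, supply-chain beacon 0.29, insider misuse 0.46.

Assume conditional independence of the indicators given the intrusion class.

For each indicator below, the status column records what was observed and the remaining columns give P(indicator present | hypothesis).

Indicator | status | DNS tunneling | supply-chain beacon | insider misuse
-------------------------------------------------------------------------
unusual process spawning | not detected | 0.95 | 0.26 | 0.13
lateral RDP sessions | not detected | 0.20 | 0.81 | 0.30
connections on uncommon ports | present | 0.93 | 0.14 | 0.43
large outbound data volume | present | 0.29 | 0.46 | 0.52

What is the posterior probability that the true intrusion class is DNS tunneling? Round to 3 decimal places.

0.040

For each hypothesis, the unnormalized posterior weight is prior × product of the indicator likelihoods (using 1 − P(present | H) for each absent indicator):
  DNS tunneling: 0.25 × (1 − 0.95) × (1 − 0.20) × 0.93 × 0.29 = 0.002697
  supply-chain beacon: 0.29 × (1 − 0.26) × (1 − 0.81) × 0.14 × 0.46 = 0.0026258
  insider misuse: 0.46 × (1 − 0.13) × (1 − 0.30) × 0.43 × 0.52 = 0.062639
The unnormalized weights sum to 0.067962.
P(DNS tunneling | evidence) = 0.002697 / 0.067962 ≈ 0.040.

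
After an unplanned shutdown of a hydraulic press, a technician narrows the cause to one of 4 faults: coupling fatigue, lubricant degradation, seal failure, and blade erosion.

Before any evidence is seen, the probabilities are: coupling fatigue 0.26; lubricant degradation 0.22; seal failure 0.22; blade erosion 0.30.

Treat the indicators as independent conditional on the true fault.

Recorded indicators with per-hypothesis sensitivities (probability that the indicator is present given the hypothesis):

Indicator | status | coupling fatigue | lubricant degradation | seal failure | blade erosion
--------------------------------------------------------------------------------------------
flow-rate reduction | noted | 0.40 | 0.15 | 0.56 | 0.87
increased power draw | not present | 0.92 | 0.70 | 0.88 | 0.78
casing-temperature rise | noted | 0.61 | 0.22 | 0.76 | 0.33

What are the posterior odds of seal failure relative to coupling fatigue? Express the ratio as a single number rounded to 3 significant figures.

2.21

Posterior odds equal prior odds times the likelihood ratio; only the two competing hypotheses matter (using 1 − P(present | H) for each absent indicator).
  seal failure: 0.22 × 0.56 × (1 − 0.88) × 0.76 = 0.011236
  coupling fatigue: 0.26 × 0.40 × (1 − 0.92) × 0.61 = 0.0050752
Odds(seal failure : coupling fatigue) = 0.011236 / 0.0050752 ≈ 2.21.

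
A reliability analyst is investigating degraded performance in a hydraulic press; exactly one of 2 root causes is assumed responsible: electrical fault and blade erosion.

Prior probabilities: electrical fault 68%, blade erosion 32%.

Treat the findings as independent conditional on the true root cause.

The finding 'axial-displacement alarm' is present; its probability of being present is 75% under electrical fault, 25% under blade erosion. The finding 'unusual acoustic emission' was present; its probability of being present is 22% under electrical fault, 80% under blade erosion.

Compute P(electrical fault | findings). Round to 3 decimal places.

Multiply each prior by the joint likelihood of the evidence pattern:
  electrical fault: 0.68 × 0.75 × 0.22 = 0.1122
  blade erosion: 0.32 × 0.25 × 0.80 = 0.064
Marginal likelihood of the evidence = 0.1762.
P(electrical fault | evidence) = 0.1122 / 0.1762 ≈ 0.637.

0.637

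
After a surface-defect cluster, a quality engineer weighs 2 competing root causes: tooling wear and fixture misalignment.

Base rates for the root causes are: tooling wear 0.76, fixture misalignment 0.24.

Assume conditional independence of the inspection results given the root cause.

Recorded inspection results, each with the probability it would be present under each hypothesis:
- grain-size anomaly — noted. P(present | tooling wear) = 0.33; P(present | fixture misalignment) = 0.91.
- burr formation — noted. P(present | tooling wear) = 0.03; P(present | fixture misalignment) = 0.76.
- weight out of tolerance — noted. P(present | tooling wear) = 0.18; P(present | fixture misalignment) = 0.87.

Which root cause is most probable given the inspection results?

fixture misalignment

By Bayes' rule with conditional independence, the unnormalized weight for each hypothesis is prior × ∏ likelihoods:
  tooling wear: 0.76 × 0.33 × 0.03 × 0.18 = 0.0013543
  fixture misalignment: 0.24 × 0.91 × 0.76 × 0.87 = 0.14441
The unnormalized weights sum to 0.14576.
P(tooling wear | evidence) ≈ 0.0013543 / 0.14576 ≈ 0.009
P(fixture misalignment | evidence) ≈ 0.14441 / 0.14576 ≈ 0.991
The largest is 0.991, so fixture misalignment is most probable.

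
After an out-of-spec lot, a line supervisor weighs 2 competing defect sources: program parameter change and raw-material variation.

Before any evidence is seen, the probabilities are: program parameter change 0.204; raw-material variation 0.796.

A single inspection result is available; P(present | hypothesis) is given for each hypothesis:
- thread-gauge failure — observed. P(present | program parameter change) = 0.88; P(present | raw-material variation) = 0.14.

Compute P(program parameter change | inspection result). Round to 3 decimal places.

0.617

Multiply each prior by the likelihood of the inspection result:
  program parameter change: 0.204 × 0.88 = 0.17952
  raw-material variation: 0.796 × 0.14 = 0.11144
Normalizing constant Z = 0.17952 + 0.11144 = 0.29096.
P(program parameter change | evidence) = 0.17952 / 0.29096 ≈ 0.617.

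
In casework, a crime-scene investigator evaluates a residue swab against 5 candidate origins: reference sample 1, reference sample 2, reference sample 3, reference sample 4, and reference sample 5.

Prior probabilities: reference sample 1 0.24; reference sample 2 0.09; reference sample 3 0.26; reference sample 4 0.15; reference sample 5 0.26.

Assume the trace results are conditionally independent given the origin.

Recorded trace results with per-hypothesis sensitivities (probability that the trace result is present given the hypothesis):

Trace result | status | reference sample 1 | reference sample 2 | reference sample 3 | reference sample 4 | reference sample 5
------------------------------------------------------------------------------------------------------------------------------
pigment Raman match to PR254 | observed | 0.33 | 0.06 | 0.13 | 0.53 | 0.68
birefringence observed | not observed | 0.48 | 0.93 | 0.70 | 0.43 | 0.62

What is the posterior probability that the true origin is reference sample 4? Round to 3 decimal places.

By Bayes' rule with conditional independence, the unnormalized weight for each hypothesis is prior × ∏ likelihoods (using 1 − P(present | H) for each absent trace result):
  reference sample 1: 0.24 × 0.33 × (1 − 0.48) = 0.041184
  reference sample 2: 0.09 × 0.06 × (1 − 0.93) = 0.000378
  reference sample 3: 0.26 × 0.13 × (1 − 0.70) = 0.01014
  reference sample 4: 0.15 × 0.53 × (1 − 0.43) = 0.045315
  reference sample 5: 0.26 × 0.68 × (1 − 0.62) = 0.067184
The unnormalized weights sum to 0.1642.
P(reference sample 4 | evidence) = 0.045315 / 0.1642 ≈ 0.276.

0.276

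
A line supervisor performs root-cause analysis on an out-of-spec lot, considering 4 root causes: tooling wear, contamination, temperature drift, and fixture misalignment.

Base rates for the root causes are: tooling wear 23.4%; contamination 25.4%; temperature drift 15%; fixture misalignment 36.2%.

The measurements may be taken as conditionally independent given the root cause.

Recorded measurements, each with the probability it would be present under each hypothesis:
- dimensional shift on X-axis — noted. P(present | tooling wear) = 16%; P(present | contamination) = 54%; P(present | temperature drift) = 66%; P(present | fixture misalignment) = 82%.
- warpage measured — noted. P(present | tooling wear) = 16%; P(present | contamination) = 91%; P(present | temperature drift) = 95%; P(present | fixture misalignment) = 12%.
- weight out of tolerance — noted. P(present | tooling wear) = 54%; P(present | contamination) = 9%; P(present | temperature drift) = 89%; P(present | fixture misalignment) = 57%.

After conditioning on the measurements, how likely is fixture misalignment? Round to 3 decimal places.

0.171

By Bayes' rule with conditional independence, the unnormalized weight for each hypothesis is prior × ∏ likelihoods:
  tooling wear: 0.234 × 0.16 × 0.16 × 0.54 = 0.0032348
  contamination: 0.254 × 0.54 × 0.91 × 0.09 = 0.011233
  temperature drift: 0.150 × 0.66 × 0.95 × 0.89 = 0.083705
  fixture misalignment: 0.362 × 0.82 × 0.12 × 0.57 = 0.020304
Normalizing constant Z = 0.0032348 + 0.011233 + 0.083705 + 0.020304 = 0.11848.
P(fixture misalignment | evidence) = 0.020304 / 0.11848 ≈ 0.171.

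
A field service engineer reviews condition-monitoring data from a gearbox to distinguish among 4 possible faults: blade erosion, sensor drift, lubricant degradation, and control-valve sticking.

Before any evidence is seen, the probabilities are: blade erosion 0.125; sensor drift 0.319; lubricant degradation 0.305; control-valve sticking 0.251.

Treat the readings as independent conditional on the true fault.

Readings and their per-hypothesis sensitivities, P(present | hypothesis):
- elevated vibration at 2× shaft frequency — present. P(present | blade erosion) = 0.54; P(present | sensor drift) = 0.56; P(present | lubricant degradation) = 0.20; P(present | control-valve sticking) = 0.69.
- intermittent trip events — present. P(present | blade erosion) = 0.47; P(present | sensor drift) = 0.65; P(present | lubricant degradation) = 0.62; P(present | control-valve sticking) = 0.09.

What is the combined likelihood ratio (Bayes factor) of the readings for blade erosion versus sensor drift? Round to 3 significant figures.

0.697

The Bayes factor is the ratio of the joint likelihoods of the reading pattern under the two hypotheses.
  blade erosion: 0.54 × 0.47 = 0.2538
  sensor drift: 0.56 × 0.65 = 0.364
Bayes factor = 0.2538 / 0.364 ≈ 0.697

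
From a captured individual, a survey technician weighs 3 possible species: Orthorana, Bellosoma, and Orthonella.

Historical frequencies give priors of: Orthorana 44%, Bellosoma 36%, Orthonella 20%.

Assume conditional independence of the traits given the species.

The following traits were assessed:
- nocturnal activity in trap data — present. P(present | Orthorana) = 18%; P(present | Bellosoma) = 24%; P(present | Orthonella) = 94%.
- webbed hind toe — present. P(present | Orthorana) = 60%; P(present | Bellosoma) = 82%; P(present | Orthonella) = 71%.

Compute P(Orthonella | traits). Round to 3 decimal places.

By Bayes' rule with conditional independence, the unnormalized weight for each hypothesis is prior × ∏ likelihoods:
  Orthorana: 0.44 × 0.18 × 0.60 = 0.04752
  Bellosoma: 0.36 × 0.24 × 0.82 = 0.070848
  Orthonella: 0.20 × 0.94 × 0.71 = 0.13348
Marginal likelihood of the evidence = 0.25185.
P(Orthonella | evidence) = 0.13348 / 0.25185 ≈ 0.530.

0.530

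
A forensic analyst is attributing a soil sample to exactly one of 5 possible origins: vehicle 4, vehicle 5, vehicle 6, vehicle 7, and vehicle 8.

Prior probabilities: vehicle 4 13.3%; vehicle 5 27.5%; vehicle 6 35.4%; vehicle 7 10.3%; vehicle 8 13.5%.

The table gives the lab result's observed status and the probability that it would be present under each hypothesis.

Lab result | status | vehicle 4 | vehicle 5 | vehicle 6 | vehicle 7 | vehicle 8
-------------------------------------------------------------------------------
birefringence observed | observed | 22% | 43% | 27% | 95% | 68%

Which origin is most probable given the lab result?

By Bayes' rule, the unnormalized weight for each hypothesis is prior × likelihood:
  vehicle 4: 0.133 × 0.22 = 0.02926
  vehicle 5: 0.275 × 0.43 = 0.11825
  vehicle 6: 0.354 × 0.27 = 0.09558
  vehicle 7: 0.103 × 0.95 = 0.09785
  vehicle 8: 0.135 × 0.68 = 0.0918
Marginal likelihood of the evidence = 0.43274.
P(vehicle 4 | evidence) ≈ 0.02926 / 0.43274 ≈ 0.068
P(vehicle 5 | evidence) ≈ 0.11825 / 0.43274 ≈ 0.273
P(vehicle 6 | evidence) ≈ 0.09558 / 0.43274 ≈ 0.221
P(vehicle 7 | evidence) ≈ 0.09785 / 0.43274 ≈ 0.226
P(vehicle 8 | evidence) ≈ 0.0918 / 0.43274 ≈ 0.212
The largest is 0.273, so vehicle 5 is most probable.

vehicle 5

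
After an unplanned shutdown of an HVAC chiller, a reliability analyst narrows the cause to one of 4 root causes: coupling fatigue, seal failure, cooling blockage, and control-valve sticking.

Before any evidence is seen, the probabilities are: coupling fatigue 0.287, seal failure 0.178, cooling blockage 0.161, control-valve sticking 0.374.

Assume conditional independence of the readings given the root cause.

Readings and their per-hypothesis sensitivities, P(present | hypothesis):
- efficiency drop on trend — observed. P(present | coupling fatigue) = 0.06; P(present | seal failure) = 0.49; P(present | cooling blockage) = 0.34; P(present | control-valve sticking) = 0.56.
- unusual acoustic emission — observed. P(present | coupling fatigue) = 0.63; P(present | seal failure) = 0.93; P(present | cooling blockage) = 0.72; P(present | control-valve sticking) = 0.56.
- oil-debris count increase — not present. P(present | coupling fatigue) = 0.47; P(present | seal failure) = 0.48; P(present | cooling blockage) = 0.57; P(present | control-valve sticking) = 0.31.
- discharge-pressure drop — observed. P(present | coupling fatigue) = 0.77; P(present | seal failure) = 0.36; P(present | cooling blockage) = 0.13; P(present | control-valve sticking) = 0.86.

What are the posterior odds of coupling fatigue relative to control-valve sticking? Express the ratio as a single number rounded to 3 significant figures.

0.0636

Posterior odds equal prior odds times the likelihood ratio; only the two competing hypotheses matter (using 1 − P(present | H) for each absent reading).
  coupling fatigue: 0.287 × 0.06 × 0.63 × (1 − 0.47) × 0.77 = 0.0044273
  control-valve sticking: 0.374 × 0.56 × 0.56 × (1 − 0.31) × 0.86 = 0.069598
Posterior odds = 0.0044273 / 0.069598 ≈ 0.0636.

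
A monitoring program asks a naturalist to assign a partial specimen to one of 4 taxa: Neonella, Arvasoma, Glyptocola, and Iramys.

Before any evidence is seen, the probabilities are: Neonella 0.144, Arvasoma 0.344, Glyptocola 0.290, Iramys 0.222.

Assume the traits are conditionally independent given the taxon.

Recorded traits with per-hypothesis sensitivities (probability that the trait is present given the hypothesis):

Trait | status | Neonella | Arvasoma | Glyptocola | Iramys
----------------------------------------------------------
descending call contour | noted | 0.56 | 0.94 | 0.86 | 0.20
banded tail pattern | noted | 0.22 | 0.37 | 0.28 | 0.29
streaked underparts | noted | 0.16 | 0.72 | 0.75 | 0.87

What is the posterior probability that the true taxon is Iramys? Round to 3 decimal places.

Multiply each prior by the joint likelihood of the trait pattern:
  Neonella: 0.144 × 0.56 × 0.22 × 0.16 = 0.0028385
  Arvasoma: 0.344 × 0.94 × 0.37 × 0.72 = 0.086143
  Glyptocola: 0.290 × 0.86 × 0.28 × 0.75 = 0.052374
  Iramys: 0.222 × 0.20 × 0.29 × 0.87 = 0.011202
The unnormalized weights sum to 0.15256.
P(Iramys | evidence) = 0.011202 / 0.15256 ≈ 0.073.

0.073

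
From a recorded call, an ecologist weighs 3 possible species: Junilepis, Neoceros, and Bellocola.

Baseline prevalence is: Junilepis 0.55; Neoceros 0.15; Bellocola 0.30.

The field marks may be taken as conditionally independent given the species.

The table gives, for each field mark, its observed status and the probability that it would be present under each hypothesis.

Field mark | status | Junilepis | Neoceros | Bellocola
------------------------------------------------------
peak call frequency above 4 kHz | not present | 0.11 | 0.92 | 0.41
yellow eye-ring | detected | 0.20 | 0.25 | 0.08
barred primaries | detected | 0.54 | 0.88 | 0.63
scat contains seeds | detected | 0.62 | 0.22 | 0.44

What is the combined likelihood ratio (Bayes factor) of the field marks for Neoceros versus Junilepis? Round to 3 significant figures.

0.0650

Joint likelihood of the field mark pattern under each hypothesis (using 1 − P(present | H) for each absent field mark):
  Neoceros: (1 − 0.92) × 0.25 × 0.88 × 0.22 = 0.003872
  Junilepis: (1 − 0.11) × 0.20 × 0.54 × 0.62 = 0.059594
Bayes factor = 0.003872 / 0.059594 ≈ 0.0650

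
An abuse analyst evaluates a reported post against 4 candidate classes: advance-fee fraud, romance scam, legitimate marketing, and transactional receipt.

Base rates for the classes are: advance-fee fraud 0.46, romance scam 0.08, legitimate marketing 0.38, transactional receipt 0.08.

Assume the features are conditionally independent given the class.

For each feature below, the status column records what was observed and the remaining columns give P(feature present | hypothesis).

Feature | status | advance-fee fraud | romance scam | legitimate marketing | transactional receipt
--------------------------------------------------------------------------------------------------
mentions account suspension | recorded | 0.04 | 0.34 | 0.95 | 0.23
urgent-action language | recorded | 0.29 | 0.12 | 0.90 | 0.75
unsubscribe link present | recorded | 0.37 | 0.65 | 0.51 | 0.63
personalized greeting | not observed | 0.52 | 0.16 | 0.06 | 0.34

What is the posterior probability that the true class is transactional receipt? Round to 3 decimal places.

0.035

Multiply each prior by the joint likelihood of the feature pattern (using 1 − P(present | H) for each absent feature):
  advance-fee fraud: 0.46 × 0.04 × 0.29 × 0.37 × (1 − 0.52) = 0.00094767
  romance scam: 0.08 × 0.34 × 0.12 × 0.65 × (1 − 0.16) = 0.0017821
  legitimate marketing: 0.38 × 0.95 × 0.90 × 0.51 × (1 − 0.06) = 0.15576
  transactional receipt: 0.08 × 0.23 × 0.75 × 0.63 × (1 − 0.34) = 0.005738
Normalizing constant Z = 0.00094767 + 0.0017821 + 0.15576 + 0.005738 = 0.16422.
P(transactional receipt | evidence) = 0.005738 / 0.16422 ≈ 0.035.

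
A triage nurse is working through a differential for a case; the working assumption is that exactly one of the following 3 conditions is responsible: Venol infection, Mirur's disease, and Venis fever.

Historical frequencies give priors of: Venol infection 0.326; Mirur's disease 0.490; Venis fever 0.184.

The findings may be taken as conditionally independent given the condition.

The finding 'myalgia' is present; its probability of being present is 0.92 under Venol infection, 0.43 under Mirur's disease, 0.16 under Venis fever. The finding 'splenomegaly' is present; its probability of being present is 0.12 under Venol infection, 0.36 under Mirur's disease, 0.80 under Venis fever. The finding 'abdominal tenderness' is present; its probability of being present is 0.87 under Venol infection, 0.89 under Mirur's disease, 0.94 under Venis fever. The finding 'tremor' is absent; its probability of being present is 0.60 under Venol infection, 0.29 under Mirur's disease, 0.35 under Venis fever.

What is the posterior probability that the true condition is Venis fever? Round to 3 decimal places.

0.192

By Bayes' rule with conditional independence, the unnormalized weight for each hypothesis is prior × ∏ likelihoods (using 1 − P(present | H) for each absent finding):
  Venol infection: 0.326 × 0.92 × 0.12 × 0.87 × (1 − 0.60) = 0.012525
  Mirur's disease: 0.490 × 0.43 × 0.36 × 0.89 × (1 − 0.29) = 0.047931
  Venis fever: 0.184 × 0.16 × 0.80 × 0.94 × (1 − 0.35) = 0.01439
Marginal likelihood of the evidence = 0.074846.
P(Venis fever | evidence) = 0.01439 / 0.074846 ≈ 0.192.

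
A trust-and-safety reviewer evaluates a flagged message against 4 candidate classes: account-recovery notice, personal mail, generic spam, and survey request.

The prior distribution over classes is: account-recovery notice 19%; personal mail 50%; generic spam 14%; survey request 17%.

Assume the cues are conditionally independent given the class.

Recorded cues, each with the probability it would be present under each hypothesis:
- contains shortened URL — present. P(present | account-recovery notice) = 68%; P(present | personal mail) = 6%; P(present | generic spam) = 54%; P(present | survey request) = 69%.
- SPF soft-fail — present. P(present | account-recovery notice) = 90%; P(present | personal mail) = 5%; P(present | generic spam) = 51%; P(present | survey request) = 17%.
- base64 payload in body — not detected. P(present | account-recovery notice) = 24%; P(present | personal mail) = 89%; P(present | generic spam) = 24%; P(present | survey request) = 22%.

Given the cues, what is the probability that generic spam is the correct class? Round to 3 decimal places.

By Bayes' rule with conditional independence, the unnormalized weight for each hypothesis is prior × ∏ likelihoods (using 1 − P(present | H) for each absent cue):
  account-recovery notice: 0.19 × 0.68 × 0.90 × (1 − 0.24) = 0.088373
  personal mail: 0.50 × 0.06 × 0.05 × (1 − 0.89) = 0.000165
  generic spam: 0.14 × 0.54 × 0.51 × (1 − 0.24) = 0.029303
  survey request: 0.17 × 0.69 × 0.17 × (1 − 0.22) = 0.015554
Marginal likelihood of the evidence = 0.13339.
P(generic spam | evidence) = 0.029303 / 0.13339 ≈ 0.220.

0.220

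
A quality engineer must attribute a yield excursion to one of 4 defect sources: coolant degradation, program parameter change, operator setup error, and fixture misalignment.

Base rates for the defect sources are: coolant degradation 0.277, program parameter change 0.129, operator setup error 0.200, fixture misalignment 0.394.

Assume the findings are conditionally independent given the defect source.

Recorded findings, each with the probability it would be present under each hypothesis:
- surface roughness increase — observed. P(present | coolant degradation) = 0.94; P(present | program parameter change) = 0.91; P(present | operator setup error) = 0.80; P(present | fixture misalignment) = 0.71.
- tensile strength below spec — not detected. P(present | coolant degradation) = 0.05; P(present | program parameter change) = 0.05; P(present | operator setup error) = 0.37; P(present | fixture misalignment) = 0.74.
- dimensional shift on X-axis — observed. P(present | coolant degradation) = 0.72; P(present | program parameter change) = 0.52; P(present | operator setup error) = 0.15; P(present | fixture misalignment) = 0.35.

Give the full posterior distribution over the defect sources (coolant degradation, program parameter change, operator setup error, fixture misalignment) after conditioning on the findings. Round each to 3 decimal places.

Multiply each prior by the joint likelihood of the evidence pattern (using 1 − P(present | H) for each absent finding):
  coolant degradation: 0.277 × 0.94 × (1 − 0.05) × 0.72 = 0.1781
  program parameter change: 0.129 × 0.91 × (1 − 0.05) × 0.52 = 0.057991
  operator setup error: 0.200 × 0.80 × (1 − 0.37) × 0.15 = 0.01512
  fixture misalignment: 0.394 × 0.71 × (1 − 0.74) × 0.35 = 0.025456
Normalizing constant Z = 0.1781 + 0.057991 + 0.01512 + 0.025456 = 0.27667.
P(coolant degradation | evidence) = 0.1781 / 0.27667 ≈ 0.644
P(program parameter change | evidence) = 0.057991 / 0.27667 ≈ 0.210
P(operator setup error | evidence) = 0.01512 / 0.27667 ≈ 0.055
P(fixture misalignment | evidence) = 0.025456 / 0.27667 ≈ 0.092

0.644, 0.210, 0.055, 0.092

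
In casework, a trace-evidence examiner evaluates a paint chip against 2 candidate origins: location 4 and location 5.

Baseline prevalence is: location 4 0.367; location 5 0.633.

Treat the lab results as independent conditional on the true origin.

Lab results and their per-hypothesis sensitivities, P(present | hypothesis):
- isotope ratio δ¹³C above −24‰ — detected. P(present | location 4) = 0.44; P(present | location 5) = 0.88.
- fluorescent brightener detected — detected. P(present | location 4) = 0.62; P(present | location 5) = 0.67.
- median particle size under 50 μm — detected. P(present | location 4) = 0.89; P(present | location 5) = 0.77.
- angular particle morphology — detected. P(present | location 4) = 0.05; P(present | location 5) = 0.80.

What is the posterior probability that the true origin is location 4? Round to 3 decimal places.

By Bayes' rule with conditional independence, the unnormalized weight for each hypothesis is prior × ∏ likelihoods:
  location 4: 0.367 × 0.44 × 0.62 × 0.89 × 0.05 = 0.0044552
  location 5: 0.633 × 0.88 × 0.67 × 0.77 × 0.80 = 0.2299
Marginal likelihood of the evidence = 0.23436.
P(location 4 | evidence) = 0.0044552 / 0.23436 ≈ 0.019.

0.019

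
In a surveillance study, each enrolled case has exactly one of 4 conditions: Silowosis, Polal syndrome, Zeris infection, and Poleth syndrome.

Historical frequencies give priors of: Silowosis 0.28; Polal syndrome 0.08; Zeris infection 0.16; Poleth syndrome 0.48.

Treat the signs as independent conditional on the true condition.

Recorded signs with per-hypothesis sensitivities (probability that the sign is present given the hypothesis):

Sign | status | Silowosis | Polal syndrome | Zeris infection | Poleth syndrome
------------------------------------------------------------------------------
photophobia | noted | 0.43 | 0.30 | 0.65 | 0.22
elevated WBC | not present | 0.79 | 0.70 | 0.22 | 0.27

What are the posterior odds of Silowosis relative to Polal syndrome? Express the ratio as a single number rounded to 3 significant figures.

Unnormalized posterior weight (prior times the sign likelihoods) for each of the two hypotheses (using 1 − P(present | H) for each absent sign):
  Silowosis: 0.28 × 0.43 × (1 − 0.79) = 0.025284
  Polal syndrome: 0.08 × 0.30 × (1 − 0.70) = 0.0072
Posterior odds = 0.025284 / 0.0072 ≈ 3.51.

3.51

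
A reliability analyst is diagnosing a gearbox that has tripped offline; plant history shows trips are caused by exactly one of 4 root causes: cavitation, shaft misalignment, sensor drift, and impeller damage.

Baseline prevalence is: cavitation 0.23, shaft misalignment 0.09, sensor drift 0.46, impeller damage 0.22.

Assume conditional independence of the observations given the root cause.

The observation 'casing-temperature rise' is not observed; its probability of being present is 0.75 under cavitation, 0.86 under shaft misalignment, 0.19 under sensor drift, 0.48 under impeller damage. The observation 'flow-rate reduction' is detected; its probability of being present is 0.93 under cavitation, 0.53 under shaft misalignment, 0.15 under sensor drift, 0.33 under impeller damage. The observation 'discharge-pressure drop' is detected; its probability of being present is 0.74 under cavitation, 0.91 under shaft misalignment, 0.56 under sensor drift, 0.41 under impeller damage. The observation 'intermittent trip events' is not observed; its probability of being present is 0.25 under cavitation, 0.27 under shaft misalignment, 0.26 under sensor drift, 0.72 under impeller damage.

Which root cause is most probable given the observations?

Multiply each prior by the joint likelihood of the evidence pattern (using 1 − P(present | H) for each absent observation):
  cavitation: 0.23 × (1 − 0.75) × 0.93 × 0.74 × (1 − 0.25) = 0.029679
  shaft misalignment: 0.09 × (1 − 0.86) × 0.53 × 0.91 × (1 − 0.27) = 0.0044362
  sensor drift: 0.46 × (1 − 0.19) × 0.15 × 0.56 × (1 − 0.26) = 0.023161
  impeller damage: 0.22 × (1 − 0.48) × 0.33 × 0.41 × (1 − 0.72) = 0.0043339
The unnormalized weights sum to 0.06161.
P(cavitation | evidence) ≈ 0.029679 / 0.06161 ≈ 0.482
P(shaft misalignment | evidence) ≈ 0.0044362 / 0.06161 ≈ 0.072
P(sensor drift | evidence) ≈ 0.023161 / 0.06161 ≈ 0.376
P(impeller damage | evidence) ≈ 0.0043339 / 0.06161 ≈ 0.070
The largest is 0.482, so cavitation is most probable.

cavitation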